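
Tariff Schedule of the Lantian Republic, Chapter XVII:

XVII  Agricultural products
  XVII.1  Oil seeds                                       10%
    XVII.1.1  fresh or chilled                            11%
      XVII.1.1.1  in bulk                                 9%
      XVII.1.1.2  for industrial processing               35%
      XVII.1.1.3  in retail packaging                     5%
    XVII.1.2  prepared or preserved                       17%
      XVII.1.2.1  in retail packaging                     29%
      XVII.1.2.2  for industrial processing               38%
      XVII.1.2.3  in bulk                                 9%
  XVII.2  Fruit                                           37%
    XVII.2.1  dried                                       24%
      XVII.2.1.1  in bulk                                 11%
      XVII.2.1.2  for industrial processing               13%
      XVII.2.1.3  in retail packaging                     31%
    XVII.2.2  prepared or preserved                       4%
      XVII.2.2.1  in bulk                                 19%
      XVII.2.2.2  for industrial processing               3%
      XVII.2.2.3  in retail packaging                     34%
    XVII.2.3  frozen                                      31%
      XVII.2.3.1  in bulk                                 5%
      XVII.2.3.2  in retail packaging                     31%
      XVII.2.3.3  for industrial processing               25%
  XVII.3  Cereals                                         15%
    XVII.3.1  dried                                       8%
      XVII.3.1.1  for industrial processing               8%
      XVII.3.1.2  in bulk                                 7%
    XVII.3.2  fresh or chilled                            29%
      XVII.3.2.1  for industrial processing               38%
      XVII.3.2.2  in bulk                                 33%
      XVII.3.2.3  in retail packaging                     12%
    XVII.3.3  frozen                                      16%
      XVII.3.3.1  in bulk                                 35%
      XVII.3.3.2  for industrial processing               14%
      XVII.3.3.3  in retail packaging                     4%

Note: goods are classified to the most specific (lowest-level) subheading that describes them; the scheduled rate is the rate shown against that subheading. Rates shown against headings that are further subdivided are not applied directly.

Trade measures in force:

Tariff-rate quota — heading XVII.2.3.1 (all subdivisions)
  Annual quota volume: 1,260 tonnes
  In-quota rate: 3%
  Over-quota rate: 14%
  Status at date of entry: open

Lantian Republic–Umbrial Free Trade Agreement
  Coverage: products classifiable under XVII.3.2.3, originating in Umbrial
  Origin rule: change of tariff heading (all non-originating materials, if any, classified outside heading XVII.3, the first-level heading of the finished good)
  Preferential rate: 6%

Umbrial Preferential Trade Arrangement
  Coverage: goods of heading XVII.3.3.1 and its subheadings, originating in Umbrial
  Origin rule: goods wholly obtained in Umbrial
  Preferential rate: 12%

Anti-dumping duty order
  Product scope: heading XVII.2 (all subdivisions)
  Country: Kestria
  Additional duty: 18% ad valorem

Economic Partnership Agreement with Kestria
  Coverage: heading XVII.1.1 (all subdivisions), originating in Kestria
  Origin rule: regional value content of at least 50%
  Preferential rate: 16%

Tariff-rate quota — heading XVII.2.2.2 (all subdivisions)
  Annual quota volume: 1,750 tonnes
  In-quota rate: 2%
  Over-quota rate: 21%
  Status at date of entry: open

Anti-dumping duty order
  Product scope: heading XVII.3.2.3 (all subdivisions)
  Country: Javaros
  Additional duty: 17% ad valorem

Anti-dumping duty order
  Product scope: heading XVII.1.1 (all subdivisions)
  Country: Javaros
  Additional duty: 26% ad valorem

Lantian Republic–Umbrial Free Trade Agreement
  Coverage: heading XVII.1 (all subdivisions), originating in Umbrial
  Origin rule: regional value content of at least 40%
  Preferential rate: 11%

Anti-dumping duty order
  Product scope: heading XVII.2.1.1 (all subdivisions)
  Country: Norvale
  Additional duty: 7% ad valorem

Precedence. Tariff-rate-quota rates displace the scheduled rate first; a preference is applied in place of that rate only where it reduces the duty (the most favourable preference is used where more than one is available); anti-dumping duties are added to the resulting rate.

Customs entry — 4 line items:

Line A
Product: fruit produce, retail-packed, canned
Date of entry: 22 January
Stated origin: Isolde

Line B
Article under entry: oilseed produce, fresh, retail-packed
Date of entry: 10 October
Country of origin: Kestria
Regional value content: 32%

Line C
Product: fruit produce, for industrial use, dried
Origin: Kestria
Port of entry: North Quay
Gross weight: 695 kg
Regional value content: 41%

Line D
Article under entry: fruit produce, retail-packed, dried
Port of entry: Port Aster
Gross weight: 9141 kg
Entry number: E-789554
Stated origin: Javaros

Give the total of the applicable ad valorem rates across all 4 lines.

101%

Line A: fruit → XVII.2; canned → XVII.2.2; retail-packed → XVII.2.2.3. Scheduled 34%. No special measure applies. → 34%.
Line B: oilseed → XVII.1; fresh → XVII.1.1; retail-packed → XVII.1.1.3. Scheduled 5%. Kestria agreement on XVII.1.1: RVC < 50%. → 5%.
Line C: fruit → XVII.2; dried → XVII.2.1; for industrial use → XVII.2.1.2. Scheduled 13%. Kestria agreement on XVII.1.1: XVII.2.1.2 not covered; anti-dumping (Kestria, XVII.2): +18%; total 13% + 18% = 31%. → 31%.
Line D: fruit → XVII.2; dried → XVII.2.1; retail-packed → XVII.2.1.3. Scheduled 31%. No special measure applies. → 31%.
Sum: 34% + 5% + 31% + 31% = 101%.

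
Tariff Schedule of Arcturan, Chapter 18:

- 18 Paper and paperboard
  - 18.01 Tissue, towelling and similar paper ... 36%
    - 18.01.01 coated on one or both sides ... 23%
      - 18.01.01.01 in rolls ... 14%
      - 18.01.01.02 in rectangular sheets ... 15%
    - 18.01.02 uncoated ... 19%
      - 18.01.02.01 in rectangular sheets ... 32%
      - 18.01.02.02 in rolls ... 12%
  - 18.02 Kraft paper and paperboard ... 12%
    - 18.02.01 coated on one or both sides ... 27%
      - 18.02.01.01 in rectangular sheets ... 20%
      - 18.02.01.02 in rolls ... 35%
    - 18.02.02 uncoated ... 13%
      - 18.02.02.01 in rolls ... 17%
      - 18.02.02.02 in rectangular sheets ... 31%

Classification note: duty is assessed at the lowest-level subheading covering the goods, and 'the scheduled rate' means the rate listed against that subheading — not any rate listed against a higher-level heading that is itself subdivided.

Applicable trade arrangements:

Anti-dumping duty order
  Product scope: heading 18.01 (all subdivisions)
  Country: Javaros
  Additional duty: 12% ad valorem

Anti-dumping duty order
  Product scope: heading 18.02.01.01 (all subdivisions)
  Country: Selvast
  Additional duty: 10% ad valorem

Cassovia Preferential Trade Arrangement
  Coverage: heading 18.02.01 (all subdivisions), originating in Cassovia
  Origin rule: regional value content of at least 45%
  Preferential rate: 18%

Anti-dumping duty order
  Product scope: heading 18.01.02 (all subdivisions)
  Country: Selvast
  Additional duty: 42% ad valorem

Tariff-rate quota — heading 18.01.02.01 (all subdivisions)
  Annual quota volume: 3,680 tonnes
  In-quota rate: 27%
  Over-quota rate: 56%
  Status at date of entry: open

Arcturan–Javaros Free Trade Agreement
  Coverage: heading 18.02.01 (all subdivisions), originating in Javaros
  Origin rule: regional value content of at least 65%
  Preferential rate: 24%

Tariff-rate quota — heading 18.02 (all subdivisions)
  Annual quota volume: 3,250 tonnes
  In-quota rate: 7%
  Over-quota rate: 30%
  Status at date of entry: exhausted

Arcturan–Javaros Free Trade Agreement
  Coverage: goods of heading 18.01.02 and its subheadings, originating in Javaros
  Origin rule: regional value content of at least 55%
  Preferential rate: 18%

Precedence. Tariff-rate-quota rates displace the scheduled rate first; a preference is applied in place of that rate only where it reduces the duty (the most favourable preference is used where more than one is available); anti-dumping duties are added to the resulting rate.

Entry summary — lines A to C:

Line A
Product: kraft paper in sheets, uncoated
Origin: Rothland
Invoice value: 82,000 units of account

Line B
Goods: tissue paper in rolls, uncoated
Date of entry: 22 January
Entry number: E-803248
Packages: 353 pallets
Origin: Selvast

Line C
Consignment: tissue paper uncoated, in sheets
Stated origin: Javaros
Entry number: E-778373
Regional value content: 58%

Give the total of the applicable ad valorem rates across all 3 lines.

114%

Line A: kraft paper → 18.02; uncoated → 18.02.02; in sheets → 18.02.02.02. Scheduled 31%. quota on 18.02 exhausted → over-quota 30%. → 30%.
Line B: tissue paper → 18.01; uncoated → 18.01.02; in rolls → 18.01.02.02. Scheduled 12%. anti-dumping (Selvast, 18.01.02): +42%; total 12% + 42% = 54%. → 54%.
Line C: tissue paper → 18.01; uncoated → 18.01.02; in sheets → 18.01.02.01. Scheduled 32%. quota on 18.01.02.01 open → in-quota 27%; Javaros agreement on 18.02.01: 18.01.02.01 not covered; Javaros agreement on 18.01.02: RVC ≥ 55% → 18% available; preferential 18%; anti-dumping (Javaros, 18.01): +12%; total 18% + 12% = 30%. → 30%.
Sum: 30% + 54% + 30% = 114%.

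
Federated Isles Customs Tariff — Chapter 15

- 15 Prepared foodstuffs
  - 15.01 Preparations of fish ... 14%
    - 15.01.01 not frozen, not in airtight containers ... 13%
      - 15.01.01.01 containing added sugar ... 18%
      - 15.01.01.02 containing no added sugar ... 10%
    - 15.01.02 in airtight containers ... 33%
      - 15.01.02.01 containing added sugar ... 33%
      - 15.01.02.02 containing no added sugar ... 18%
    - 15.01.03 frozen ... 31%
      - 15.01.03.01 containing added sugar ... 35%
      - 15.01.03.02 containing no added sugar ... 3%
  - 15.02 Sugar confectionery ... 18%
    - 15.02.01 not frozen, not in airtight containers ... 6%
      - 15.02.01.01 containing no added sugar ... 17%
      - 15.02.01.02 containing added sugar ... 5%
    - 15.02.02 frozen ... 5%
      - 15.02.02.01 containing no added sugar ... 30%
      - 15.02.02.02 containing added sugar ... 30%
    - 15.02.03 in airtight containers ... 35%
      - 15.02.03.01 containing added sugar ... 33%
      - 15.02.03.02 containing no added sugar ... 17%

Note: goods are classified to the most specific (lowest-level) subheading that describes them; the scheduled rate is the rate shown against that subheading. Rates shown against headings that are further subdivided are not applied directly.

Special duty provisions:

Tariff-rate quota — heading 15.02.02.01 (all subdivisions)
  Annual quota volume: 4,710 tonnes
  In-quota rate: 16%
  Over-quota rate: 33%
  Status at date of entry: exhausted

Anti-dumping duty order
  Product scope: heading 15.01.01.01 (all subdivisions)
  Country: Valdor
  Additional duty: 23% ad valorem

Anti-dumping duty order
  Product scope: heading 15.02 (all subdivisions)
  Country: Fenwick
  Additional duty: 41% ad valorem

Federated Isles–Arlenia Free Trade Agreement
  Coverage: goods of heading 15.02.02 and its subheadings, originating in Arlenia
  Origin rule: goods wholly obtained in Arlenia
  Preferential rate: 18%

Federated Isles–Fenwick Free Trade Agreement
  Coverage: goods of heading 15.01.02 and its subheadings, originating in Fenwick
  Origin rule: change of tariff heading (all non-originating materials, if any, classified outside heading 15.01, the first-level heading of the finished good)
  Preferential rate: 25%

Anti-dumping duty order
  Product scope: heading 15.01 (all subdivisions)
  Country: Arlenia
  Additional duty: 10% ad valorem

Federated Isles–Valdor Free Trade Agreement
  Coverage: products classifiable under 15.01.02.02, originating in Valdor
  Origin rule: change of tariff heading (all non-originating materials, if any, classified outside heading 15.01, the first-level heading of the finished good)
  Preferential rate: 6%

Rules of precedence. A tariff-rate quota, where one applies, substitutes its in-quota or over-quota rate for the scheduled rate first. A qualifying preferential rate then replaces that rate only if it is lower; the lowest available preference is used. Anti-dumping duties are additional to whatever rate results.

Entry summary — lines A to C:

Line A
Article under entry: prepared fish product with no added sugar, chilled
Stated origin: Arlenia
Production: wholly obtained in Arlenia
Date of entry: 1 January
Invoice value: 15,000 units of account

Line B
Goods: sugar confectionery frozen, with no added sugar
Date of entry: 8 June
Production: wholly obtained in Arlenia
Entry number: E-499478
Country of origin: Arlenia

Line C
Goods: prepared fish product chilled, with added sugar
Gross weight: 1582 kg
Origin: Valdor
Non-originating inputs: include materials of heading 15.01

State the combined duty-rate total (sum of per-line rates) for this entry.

79%

Line A: prepared fish product → 15.01; chilled → 15.01.01; with no added sugar → 15.01.01.02. Scheduled 10%. Arlenia agreement on 15.02.02: 15.01.01.02 not covered; anti-dumping (Arlenia, 15.01): +10%; total 10% + 10% = 20%. → 20%.
Line B: sugar confectionery → 15.02; frozen → 15.02.02; with no added sugar → 15.02.02.01. Scheduled 30%. quota on 15.02.02.01 exhausted → over-quota 33%; Arlenia agreement on 15.02.02: wholly obtained → 18% available; preferential 18%. → 18%.
Line C: prepared fish product → 15.01; chilled → 15.01.01; with added sugar → 15.01.01.01. Scheduled 18%. Valdor agreement on 15.01.02.02: 15.01.01.01 not covered; anti-dumping (Valdor, 15.01.01.01): +23%; total 18% + 23% = 41%. → 41%.
Sum: 20% + 18% + 41% = 79%.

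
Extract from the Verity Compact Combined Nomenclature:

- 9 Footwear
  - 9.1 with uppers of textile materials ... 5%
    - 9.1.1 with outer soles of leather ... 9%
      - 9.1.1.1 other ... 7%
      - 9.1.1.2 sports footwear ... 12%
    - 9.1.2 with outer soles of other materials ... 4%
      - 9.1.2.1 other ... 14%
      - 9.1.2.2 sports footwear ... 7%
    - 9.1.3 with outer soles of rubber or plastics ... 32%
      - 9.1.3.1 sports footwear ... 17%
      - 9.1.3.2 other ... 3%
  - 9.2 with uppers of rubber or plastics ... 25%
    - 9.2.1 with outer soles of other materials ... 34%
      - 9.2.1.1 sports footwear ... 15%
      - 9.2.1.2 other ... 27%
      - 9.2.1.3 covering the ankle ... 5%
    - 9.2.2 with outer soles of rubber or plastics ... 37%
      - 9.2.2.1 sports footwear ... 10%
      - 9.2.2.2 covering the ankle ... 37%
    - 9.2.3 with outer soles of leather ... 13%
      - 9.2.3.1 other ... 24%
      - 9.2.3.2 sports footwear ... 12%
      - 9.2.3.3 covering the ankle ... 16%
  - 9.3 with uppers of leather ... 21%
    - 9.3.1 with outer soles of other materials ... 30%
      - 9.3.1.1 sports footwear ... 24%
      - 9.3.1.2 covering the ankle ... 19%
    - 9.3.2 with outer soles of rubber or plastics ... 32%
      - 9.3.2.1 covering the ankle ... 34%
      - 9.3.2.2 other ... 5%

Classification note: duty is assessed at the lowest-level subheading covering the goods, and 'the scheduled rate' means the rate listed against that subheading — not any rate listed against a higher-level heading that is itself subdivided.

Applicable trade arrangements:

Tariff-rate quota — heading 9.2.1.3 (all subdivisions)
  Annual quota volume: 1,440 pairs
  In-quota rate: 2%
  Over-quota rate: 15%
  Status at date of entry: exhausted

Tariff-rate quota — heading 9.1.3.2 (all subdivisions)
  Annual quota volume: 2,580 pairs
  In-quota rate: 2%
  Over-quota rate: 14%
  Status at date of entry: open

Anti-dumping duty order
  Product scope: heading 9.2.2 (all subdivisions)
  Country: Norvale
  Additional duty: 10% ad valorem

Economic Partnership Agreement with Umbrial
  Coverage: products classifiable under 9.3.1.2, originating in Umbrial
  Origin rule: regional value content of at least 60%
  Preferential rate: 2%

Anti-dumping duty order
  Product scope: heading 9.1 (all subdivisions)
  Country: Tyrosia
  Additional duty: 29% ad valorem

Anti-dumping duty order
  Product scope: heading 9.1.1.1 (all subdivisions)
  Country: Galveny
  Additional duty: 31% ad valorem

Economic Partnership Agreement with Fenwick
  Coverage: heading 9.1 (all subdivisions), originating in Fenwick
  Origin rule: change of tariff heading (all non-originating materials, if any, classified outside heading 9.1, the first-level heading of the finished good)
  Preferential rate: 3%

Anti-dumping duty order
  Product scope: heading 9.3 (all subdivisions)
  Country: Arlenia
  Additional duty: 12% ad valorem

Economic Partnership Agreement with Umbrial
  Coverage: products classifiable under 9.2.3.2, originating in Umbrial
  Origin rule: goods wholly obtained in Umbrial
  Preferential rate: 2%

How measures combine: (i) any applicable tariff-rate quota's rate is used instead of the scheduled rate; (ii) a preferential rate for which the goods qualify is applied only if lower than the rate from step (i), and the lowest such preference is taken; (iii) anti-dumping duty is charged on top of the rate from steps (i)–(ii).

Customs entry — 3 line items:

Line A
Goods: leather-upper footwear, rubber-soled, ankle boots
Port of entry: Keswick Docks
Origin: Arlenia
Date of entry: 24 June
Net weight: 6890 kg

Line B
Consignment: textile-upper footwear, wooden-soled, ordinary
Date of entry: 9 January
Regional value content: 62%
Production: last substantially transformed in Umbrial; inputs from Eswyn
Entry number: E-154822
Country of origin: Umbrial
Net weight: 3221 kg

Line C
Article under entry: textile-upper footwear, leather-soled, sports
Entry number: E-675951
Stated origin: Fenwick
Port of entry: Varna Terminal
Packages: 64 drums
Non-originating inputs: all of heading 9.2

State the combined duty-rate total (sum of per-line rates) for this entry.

63%

Line A: leather-upper → 9.3; rubber-soled → 9.3.2; ankle boots → 9.3.2.1. Scheduled 34%. anti-dumping (Arlenia, 9.3): +12%; total 34% + 12% = 46%. → 46%.
Line B: textile-upper → 9.1; wooden-soled → 9.1.2; ordinary → 9.1.2.1. Scheduled 14%. Umbrial agreement on 9.3.1.2: 9.1.2.1 not covered; Umbrial agreement on 9.2.3.2: 9.1.2.1 not covered. → 14%.
Line C: textile-upper → 9.1; leather-soled → 9.1.1; sports → 9.1.1.2. Scheduled 12%. Fenwick agreement on 9.1: CTH met → 3% available; preferential 3%. → 3%.
Sum: 46% + 14% + 3% = 63%.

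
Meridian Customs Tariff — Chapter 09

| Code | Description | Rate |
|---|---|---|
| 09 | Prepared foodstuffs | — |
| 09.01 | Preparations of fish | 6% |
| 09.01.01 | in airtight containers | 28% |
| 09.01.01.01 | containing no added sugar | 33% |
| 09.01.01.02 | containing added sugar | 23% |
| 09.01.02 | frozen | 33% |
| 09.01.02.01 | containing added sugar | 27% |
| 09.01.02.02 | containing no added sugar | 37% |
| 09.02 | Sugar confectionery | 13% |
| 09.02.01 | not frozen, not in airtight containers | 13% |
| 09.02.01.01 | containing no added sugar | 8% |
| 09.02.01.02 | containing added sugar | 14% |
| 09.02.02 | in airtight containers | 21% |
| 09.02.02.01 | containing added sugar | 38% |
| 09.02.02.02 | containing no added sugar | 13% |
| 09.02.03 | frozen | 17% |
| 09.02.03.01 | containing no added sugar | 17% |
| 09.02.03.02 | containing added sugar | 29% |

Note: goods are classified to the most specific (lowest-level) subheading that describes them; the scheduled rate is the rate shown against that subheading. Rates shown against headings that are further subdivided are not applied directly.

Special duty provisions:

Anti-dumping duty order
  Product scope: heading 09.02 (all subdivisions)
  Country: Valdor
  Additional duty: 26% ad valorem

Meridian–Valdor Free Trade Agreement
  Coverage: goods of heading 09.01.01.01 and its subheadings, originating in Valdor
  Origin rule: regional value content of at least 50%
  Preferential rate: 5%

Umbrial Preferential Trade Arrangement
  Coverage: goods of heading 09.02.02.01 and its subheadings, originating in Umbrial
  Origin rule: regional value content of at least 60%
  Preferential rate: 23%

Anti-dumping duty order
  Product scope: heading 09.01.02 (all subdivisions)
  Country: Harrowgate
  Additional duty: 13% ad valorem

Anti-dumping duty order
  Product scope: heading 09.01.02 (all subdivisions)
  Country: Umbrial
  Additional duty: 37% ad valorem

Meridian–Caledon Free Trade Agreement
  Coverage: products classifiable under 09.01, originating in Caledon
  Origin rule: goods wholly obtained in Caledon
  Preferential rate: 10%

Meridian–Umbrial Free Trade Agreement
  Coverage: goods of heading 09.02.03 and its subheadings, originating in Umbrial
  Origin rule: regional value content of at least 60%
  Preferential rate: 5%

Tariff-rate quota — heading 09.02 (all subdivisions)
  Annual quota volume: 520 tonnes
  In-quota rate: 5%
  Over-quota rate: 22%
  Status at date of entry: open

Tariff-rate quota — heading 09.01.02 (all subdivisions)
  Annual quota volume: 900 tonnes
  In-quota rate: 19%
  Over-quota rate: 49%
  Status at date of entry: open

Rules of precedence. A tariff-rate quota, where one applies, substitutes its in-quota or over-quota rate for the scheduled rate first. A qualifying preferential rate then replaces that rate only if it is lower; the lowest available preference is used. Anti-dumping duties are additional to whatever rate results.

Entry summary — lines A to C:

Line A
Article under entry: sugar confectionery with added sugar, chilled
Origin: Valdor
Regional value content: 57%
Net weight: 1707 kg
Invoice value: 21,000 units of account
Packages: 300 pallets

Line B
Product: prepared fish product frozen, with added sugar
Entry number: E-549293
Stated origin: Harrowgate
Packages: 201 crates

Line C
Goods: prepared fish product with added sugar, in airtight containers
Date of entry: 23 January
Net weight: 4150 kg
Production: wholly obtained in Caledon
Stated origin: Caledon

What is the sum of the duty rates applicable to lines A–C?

73%

Line A: sugar confectionery → 09.02; chilled → 09.02.01; with added sugar → 09.02.01.02. Scheduled 14%. quota on 09.02 open → in-quota 5%; Valdor agreement on 09.01.01.01: 09.02.01.02 not covered; anti-dumping (Valdor, 09.02): +26%; total 5% + 26% = 31%. → 31%.
Line B: prepared fish product → 09.01; frozen → 09.01.02; with added sugar → 09.01.02.01. Scheduled 27%. quota on 09.01.02 open → in-quota 19%; anti-dumping (Harrowgate, 09.01.02): +13%; total 19% + 13% = 32%. → 32%.
Line C: prepared fish product → 09.01; in airtight containers → 09.01.01; with added sugar → 09.01.01.02. Scheduled 23%. Caledon agreement on 09.01: wholly obtained → 10% available; preferential 10%. → 10%.
Sum: 31% + 32% + 10% = 73%.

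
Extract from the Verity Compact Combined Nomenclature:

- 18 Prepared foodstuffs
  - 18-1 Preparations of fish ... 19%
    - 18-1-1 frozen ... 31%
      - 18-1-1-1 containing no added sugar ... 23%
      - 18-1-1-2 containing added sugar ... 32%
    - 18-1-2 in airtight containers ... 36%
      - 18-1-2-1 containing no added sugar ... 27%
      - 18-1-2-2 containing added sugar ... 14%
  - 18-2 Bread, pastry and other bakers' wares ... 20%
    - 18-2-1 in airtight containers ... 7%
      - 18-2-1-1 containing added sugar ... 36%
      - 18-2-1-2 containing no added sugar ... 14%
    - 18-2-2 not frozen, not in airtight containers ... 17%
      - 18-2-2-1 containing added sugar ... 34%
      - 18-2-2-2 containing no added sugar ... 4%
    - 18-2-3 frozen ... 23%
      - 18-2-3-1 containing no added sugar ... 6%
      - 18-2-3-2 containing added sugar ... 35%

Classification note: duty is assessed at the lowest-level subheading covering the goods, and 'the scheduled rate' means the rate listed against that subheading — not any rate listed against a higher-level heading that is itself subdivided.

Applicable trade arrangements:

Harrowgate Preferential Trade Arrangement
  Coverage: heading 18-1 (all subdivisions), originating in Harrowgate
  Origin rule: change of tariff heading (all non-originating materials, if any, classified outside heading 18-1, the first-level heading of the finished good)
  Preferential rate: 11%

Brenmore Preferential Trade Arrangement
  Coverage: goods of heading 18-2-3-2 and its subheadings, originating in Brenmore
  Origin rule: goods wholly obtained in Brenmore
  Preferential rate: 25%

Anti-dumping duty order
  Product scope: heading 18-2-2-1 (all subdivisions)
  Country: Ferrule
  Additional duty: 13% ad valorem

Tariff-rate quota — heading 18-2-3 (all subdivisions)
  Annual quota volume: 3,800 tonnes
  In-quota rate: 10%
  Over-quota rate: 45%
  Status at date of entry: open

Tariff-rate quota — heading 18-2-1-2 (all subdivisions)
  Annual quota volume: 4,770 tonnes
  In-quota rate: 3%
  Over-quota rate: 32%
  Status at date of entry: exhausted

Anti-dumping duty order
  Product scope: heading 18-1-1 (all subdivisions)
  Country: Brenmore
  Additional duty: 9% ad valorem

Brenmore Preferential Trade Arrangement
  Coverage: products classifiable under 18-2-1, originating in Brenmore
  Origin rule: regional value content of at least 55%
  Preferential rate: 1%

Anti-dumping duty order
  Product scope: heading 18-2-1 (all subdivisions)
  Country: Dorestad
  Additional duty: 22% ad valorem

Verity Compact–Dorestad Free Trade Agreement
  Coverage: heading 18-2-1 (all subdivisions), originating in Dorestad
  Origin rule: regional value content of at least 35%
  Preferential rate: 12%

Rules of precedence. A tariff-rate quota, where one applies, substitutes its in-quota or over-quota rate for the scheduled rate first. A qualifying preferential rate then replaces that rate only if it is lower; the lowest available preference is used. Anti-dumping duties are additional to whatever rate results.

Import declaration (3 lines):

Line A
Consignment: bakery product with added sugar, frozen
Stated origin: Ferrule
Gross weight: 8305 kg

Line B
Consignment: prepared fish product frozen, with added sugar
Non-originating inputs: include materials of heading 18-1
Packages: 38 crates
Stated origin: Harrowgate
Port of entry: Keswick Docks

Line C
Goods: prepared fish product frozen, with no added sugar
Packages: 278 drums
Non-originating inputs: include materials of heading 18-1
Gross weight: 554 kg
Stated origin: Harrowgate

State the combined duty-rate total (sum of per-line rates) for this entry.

65%

Line A: bakery product → 18-2; frozen → 18-2-3; with added sugar → 18-2-3-2. Scheduled 35%. quota on 18-2-3 open → in-quota 10%. → 10%.
Line B: prepared fish product → 18-1; frozen → 18-1-1; with added sugar → 18-1-1-2. Scheduled 32%. Harrowgate agreement on 18-1: CTH not met. → 32%.
Line C: prepared fish product → 18-1; frozen → 18-1-1; with no added sugar → 18-1-1-1. Scheduled 23%. Harrowgate agreement on 18-1: CTH not met. → 23%.
Sum: 10% + 32% + 23% = 65%.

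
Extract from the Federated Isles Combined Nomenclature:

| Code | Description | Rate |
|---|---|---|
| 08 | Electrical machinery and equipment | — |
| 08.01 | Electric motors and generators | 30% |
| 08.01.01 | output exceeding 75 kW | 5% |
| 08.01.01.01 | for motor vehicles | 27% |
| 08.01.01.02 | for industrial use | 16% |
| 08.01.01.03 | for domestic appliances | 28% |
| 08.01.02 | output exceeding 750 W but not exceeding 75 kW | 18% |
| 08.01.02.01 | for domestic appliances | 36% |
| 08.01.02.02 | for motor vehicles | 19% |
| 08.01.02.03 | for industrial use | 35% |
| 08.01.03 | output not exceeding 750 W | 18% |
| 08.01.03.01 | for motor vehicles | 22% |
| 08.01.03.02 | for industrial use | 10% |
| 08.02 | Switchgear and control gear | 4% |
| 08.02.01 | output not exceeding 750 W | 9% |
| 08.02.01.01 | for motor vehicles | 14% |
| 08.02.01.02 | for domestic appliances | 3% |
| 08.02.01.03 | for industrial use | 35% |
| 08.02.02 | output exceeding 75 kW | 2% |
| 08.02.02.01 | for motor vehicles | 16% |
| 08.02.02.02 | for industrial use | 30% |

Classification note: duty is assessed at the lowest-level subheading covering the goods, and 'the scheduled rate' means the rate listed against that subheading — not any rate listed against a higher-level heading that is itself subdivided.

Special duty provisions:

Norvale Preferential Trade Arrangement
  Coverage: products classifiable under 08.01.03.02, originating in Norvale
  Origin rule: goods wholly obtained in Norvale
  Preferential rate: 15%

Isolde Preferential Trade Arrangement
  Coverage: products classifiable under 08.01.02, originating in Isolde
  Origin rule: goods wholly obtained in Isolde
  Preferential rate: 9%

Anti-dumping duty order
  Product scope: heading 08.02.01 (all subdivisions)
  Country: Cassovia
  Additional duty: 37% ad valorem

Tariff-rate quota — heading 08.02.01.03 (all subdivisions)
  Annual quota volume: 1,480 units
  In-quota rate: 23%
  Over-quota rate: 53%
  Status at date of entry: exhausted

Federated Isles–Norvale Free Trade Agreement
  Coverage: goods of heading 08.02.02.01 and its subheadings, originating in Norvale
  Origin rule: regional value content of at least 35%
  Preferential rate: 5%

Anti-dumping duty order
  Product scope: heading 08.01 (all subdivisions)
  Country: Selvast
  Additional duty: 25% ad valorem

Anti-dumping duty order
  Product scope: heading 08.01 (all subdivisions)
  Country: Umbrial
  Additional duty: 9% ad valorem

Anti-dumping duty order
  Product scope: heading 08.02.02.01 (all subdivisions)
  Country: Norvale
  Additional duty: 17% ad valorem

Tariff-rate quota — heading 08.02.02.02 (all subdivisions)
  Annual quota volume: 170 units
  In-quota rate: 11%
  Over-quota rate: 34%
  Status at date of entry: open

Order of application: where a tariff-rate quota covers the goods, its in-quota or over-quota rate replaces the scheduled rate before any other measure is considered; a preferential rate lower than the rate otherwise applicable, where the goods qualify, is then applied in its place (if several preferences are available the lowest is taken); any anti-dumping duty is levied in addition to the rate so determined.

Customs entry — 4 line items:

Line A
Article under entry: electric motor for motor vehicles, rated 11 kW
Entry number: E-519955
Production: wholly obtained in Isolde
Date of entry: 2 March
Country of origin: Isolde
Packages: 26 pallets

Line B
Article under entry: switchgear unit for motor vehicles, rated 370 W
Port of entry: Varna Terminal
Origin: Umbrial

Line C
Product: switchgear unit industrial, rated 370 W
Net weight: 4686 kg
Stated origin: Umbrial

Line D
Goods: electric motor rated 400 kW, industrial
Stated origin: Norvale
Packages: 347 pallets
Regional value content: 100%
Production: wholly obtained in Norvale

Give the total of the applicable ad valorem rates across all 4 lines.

Line A: electric motor → 08.01; rated 11 kW → 08.01.02; for motor vehicles → 08.01.02.02. Scheduled 19%. Isolde agreement on 08.01.02: wholly obtained → 9% available; preferential 9%. → 9%.
Line B: switchgear unit → 08.02; rated 370 W → 08.02.01; for motor vehicles → 08.02.01.01. Scheduled 14%. No special measure applies. → 14%.
Line C: switchgear unit → 08.02; rated 370 W → 08.02.01; industrial → 08.02.01.03. Scheduled 35%. quota on 08.02.01.03 exhausted → over-quota 53%. → 53%.
Line D: electric motor → 08.01; rated 400 kW → 08.01.01; industrial → 08.01.01.02. Scheduled 16%. Norvale agreement on 08.01.03.02: 08.01.01.02 not covered; Norvale agreement on 08.02.02.01: 08.01.01.02 not covered. → 16%.
Sum: 9% + 14% + 53% + 16% = 92%.

92%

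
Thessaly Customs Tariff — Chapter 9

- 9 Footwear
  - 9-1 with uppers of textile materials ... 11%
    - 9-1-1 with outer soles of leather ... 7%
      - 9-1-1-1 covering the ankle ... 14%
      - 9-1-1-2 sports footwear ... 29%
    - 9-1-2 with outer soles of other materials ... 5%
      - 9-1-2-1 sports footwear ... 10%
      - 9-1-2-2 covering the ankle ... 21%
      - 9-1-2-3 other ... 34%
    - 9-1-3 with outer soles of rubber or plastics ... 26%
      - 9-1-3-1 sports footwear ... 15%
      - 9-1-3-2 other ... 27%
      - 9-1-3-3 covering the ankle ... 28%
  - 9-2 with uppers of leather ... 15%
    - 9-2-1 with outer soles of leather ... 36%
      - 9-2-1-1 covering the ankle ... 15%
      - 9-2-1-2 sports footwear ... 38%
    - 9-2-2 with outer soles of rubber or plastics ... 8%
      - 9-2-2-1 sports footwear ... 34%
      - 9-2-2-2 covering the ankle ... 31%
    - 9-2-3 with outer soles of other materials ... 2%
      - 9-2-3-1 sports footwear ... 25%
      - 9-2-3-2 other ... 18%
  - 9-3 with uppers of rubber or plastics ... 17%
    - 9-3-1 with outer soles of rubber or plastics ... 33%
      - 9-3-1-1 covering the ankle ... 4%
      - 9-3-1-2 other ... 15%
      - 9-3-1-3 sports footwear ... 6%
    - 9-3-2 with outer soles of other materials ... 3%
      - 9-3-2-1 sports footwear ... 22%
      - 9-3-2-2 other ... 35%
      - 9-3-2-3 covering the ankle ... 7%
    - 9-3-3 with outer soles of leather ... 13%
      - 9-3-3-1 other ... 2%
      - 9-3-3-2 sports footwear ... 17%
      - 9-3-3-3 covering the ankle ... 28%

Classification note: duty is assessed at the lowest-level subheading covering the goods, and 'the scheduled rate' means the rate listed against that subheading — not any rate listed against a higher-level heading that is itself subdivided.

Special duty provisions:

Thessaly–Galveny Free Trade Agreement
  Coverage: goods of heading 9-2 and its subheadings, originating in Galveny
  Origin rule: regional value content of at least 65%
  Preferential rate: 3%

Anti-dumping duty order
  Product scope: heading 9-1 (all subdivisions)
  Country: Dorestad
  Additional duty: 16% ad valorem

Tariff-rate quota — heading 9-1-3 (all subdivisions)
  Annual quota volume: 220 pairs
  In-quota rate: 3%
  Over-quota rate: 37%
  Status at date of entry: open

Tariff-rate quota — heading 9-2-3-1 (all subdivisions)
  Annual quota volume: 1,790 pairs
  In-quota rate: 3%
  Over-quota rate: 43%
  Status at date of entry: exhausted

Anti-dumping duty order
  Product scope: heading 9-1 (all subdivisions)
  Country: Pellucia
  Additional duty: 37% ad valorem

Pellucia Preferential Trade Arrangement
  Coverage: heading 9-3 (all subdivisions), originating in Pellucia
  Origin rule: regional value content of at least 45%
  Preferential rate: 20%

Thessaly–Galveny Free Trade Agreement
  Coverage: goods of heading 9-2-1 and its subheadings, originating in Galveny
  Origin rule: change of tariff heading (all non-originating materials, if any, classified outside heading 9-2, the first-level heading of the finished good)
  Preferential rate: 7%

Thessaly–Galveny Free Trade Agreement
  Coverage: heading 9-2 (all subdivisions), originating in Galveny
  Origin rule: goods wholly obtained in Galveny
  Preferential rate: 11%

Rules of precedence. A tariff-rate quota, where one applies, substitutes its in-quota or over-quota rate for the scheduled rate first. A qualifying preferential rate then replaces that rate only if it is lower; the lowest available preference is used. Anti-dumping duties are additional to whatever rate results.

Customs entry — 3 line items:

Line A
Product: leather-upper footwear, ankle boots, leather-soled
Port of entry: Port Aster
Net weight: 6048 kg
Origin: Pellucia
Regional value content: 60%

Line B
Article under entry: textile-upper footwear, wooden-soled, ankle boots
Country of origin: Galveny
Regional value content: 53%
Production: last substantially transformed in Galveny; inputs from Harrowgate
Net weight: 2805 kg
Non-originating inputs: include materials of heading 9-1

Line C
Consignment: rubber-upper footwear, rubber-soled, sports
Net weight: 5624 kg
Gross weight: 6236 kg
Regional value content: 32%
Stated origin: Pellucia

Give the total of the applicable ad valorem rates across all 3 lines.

Line A: leather-upper → 9-2; leather-soled → 9-2-1; ankle boots → 9-2-1-1. Scheduled 15%. Pellucia agreement on 9-3: 9-2-1-1 not covered. → 15%.
Line B: textile-upper → 9-1; wooden-soled → 9-1-2; ankle boots → 9-1-2-2. Scheduled 21%. Galveny agreement on 9-2: 9-1-2-2 not covered; Galveny agreement on 9-2-1: 9-1-2-2 not covered; Galveny agreement on 9-2: 9-1-2-2 not covered. → 21%.
Line C: rubber-upper → 9-3; rubber-soled → 9-3-1; sports → 9-3-1-3. Scheduled 6%. Pellucia agreement on 9-3: RVC < 45%. → 6%.
Sum: 15% + 21% + 6% = 42%.

42%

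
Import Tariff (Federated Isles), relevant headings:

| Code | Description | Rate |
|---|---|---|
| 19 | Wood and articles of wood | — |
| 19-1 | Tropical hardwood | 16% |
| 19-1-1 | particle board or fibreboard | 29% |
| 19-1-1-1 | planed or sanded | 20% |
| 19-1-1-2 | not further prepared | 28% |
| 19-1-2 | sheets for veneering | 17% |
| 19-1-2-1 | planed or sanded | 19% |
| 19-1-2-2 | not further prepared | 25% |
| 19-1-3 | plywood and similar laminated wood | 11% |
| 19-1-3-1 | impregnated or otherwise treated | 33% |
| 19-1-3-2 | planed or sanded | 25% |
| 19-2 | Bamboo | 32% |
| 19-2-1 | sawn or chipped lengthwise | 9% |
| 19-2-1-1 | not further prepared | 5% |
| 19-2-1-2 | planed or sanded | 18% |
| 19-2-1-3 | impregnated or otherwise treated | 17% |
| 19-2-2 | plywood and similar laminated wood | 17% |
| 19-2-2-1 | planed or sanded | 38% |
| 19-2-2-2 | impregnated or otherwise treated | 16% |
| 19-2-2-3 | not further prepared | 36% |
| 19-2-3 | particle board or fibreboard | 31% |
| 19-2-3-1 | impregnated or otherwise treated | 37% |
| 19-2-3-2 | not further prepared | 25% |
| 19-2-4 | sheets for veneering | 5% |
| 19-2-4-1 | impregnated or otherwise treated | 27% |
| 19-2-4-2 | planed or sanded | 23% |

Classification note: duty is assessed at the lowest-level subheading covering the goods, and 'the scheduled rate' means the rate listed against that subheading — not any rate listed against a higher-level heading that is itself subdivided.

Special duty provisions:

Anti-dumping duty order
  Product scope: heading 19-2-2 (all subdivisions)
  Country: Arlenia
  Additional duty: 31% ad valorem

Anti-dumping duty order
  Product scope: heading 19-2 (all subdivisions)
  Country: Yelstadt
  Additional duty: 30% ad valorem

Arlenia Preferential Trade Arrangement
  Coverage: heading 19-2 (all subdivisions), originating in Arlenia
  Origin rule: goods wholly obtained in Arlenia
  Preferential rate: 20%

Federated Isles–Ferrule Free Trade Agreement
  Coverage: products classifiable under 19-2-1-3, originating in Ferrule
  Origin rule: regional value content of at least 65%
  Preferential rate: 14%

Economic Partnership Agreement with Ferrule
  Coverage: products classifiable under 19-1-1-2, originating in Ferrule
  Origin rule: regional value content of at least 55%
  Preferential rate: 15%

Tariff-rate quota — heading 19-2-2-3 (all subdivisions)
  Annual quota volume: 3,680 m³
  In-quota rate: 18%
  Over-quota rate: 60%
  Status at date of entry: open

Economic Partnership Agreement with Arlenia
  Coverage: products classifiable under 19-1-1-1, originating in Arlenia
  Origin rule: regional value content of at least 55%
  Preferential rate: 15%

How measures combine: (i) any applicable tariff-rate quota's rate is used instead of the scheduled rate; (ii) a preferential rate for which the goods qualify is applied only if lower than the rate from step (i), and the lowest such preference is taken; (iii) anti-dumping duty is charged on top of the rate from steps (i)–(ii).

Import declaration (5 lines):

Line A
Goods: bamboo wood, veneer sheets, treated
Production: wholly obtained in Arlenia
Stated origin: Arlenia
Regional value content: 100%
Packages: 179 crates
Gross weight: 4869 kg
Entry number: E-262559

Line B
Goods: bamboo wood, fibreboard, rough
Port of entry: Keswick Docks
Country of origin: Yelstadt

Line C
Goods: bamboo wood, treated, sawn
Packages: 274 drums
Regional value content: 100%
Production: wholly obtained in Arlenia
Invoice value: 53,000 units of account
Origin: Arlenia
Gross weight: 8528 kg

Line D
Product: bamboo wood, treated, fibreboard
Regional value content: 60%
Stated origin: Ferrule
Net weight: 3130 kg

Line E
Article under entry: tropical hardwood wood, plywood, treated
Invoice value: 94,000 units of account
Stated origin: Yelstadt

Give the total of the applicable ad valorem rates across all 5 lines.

162%

Line A: bamboo → 19-2; veneer sheets → 19-2-4; treated → 19-2-4-1. Scheduled 27%. Arlenia agreement on 19-2: wholly obtained → 20% available; Arlenia agreement on 19-1-1-1: 19-2-4-1 not covered; preferential 20%. → 20%.
Line B: bamboo → 19-2; fibreboard → 19-2-3; rough → 19-2-3-2. Scheduled 25%. anti-dumping (Yelstadt, 19-2): +30%; total 25% + 30% = 55%. → 55%.
Line C: bamboo → 19-2; sawn → 19-2-1; treated → 19-2-1-3. Scheduled 17%. Arlenia agreement on 19-2: wholly obtained → 20% available; Arlenia agreement on 19-1-1-1: 19-2-1-3 not covered; preference 20% not lower than 17% → no reduction. → 17%.
Line D: bamboo → 19-2; fibreboard → 19-2-3; treated → 19-2-3-1. Scheduled 37%. Ferrule agreement on 19-2-1-3: 19-2-3-1 not covered; Ferrule agreement on 19-1-1-2: 19-2-3-1 not covered. → 37%.
Line E: tropical hardwood → 19-1; plywood → 19-1-3; treated → 19-1-3-1. Scheduled 33%. No special measure applies. → 33%.
Sum: 20% + 55% + 17% + 37% + 33% = 162%.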